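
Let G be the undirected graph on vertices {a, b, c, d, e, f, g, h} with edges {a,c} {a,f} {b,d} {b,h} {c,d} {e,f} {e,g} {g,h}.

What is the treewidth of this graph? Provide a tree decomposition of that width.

Treewidth 2.
One optimal decomposition is:
Bags: B1 = {a, c, d}  B2 = {a, d, f}  B3 = {d, e, f}  B4 = {d, e, g}  B5 = {d, g, h}  B6 = {b, d, h}
Tree: B1–B2, B2–B3, B3–B4, B4–B5, B5–B6

The largest bag has 3 vertices, giving width 2; this decomposition certifies tw(G) ≤ 2. For the lower bound, G contains the cycle d–c–a–f–e–g–h–b–d, so G is not a forest; only forests have treewidth ≤ 1, hence tw(G) ≥ 2. The upper and lower bounds meet at 2, so that is the treewidth.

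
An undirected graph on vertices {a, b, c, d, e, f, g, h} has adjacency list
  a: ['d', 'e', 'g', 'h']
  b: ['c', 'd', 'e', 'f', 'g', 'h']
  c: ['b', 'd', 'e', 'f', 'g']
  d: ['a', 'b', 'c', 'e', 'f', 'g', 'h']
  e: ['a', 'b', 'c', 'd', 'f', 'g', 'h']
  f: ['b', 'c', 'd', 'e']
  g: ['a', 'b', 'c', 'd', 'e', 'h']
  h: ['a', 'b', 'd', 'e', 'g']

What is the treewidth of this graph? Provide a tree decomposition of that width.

Each bag holds 5 vertices, so the decomposition has width 4, which upper-bounds the treewidth. On the other hand G contains the 5-clique {a, d, e, g, h}. A clique must lie in a single bag of any decomposition, so no decomposition can have width below 4. Hence tw(G) = 4 exactly.

Treewidth 4.
One such decomposition:
Bags: B1 = {b, c, d, e, f}  B2 = {b, c, d, e, g}  B3 = {b, d, e, g, h}  B4 = {a, d, e, g, h}
Tree: B1–B2, B2–B3, B3–B4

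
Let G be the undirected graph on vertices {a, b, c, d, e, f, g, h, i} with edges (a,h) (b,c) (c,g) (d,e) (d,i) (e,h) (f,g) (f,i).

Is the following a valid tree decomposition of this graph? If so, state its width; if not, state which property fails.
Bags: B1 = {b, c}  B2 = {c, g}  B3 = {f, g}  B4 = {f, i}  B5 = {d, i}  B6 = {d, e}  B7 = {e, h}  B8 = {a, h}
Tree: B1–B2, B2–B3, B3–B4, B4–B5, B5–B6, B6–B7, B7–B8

Every vertex of G appears in some bag (union = {a, b, c, d, e, f, g, h, i}); every edge is covered by a bag; and for each vertex v the set of bags containing v is connected in the bag tree. The decomposition is therefore valid. The largest bag has 2 vertices, so the width is 1.

Yes; width 1.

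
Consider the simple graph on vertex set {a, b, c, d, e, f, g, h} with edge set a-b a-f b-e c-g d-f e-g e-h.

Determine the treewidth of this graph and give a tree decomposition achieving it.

Treewidth 1.
One optimal decomposition is:
Bags: B1 = {a, b}  B2 = {a, f}  B3 = {b, e}  B4 = {e, h}  B5 = {e, g}  B6 = {c, g}  B7 = {d, f}
Tree: B1–B2, B1–B3, B3–B4, B4–B5, B5–B6, B2–B7

Each bag holds 2 vertices, so the decomposition has width 1, which upper-bounds the treewidth. G has an edge, so its treewidth is at least 1. Hence tw(G) = 1 exactly.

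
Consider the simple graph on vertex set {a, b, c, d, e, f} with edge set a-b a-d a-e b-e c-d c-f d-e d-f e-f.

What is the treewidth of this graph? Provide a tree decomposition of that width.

Each bag holds 3 vertices, so the decomposition has width 2, which upper-bounds the treewidth. On the other hand G contains the 3-clique {a, d, e}. A clique must lie in a single bag of any decomposition, so no decomposition can have width below 2. Combining the bounds, tw(G) = 2.

Treewidth 2.
One such decomposition:
Bags: B1 = {a, d, e}  B2 = {d, e, f}  B3 = {c, d, f}  B4 = {a, b, e}
Tree: B1–B2, B2–B3, B1–B4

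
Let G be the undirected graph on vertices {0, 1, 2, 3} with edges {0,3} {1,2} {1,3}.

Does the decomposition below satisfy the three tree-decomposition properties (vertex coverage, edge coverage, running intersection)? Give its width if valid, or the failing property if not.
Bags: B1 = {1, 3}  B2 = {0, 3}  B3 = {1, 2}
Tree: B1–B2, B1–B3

Checking the three conditions: (i) the bags cover all of {0, 1, 2, 3}; (ii) for each edge, some bag contains both endpoints; (iii) the bags containing any fixed vertex form a subtree. All hold, so the decomposition is valid with width 2 − 1 = 1.

Yes; width 1.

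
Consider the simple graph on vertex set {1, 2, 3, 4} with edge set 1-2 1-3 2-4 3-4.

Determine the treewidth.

A width-2 tree decomposition is:
Bags: B1 = {1, 3, 4}  B2 = {1, 2, 4}
Tree: B1–B2
The largest bag has 3 vertices, giving width 2; this decomposition certifies tw(G) ≤ 2. For the lower bound, G contains the cycle 4–3–1–2–4, so G is not a forest; only forests have treewidth ≤ 1, hence tw(G) ≥ 2. Combining the bounds, tw(G) = 2.

2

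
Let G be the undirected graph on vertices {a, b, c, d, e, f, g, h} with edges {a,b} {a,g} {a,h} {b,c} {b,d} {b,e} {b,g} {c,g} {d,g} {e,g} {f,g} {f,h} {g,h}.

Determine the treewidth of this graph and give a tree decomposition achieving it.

Each bag holds 3 vertices, so the decomposition has width 2, which upper-bounds the treewidth. For the lower bound, the 3 vertices {f, g, h} are pairwise adjacent, and any tree decomposition puts a clique entirely inside one bag — forcing width ≥ 2. The upper and lower bounds meet at 2, so that is the treewidth.

Treewidth 2.
One such decomposition:
Bags: B1 = {a, b, g}  B2 = {b, c, g}  B3 = {b, d, g}  B4 = {b, e, g}  B5 = {a, g, h}  B6 = {f, g, h}
Tree: B1–B2, B1–B3, B2–B4, B1–B5, B5–B6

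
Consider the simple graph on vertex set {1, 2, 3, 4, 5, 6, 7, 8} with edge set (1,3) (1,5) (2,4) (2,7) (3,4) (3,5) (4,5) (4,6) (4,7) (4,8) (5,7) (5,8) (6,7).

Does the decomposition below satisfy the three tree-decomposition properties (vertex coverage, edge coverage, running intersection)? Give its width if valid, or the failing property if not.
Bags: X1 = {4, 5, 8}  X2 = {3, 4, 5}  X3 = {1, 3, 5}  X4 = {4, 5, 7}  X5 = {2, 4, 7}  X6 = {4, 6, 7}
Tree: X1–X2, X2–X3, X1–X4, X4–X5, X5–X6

Yes; width 2.

Checking the three conditions: (i) the bags cover all of {1, 2, 3, 4, 5, 6, 7, 8}; (ii) for each edge, some bag contains both endpoints; (iii) the bags containing any fixed vertex form a subtree. All hold, so the decomposition is valid with width 3 − 1 = 2.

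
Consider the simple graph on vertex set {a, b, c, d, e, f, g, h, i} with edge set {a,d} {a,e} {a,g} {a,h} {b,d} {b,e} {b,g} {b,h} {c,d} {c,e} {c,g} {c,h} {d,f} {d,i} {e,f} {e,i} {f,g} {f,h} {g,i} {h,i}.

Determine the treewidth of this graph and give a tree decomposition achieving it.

The largest bag has 5 vertices, giving width 4; this decomposition certifies tw(G) ≤ 4. For the lower bound: the 5 vertex sets {e,f}, {a,d}, {c,g}, {h}, {i} are disjoint, each induces a connected subgraph, and every pair is joined by at least one edge of G. Contracting each set to a single vertex therefore yields K_{5} as a minor, and since treewidth is minor-monotone, tw(G) ≥ tw(K_{5}) = 4. Hence tw(G) = 4 exactly.

Treewidth 4.
One optimal decomposition is:
Bags: B1 = {d, e, f, g, h}  B2 = {a, d, e, g, h}  B3 = {c, d, e, g, h}  B4 = {d, e, g, h, i}  B5 = {b, d, e, g, h}
Tree: B1–B2, B2–B3, B3–B4, B4–B5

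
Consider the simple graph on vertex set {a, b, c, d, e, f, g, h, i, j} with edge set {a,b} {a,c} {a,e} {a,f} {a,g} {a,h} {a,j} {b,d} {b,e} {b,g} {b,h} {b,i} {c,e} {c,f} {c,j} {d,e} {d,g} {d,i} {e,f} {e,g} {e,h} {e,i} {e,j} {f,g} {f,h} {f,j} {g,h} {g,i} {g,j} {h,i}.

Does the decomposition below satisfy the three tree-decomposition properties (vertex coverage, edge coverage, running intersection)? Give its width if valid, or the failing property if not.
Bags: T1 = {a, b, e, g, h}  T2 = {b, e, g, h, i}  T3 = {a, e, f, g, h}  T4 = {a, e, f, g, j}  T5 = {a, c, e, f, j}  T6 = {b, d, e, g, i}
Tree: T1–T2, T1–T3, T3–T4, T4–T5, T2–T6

Yes; width 4.

Every vertex of G appears in some bag (union = {a, b, c, d, e, f, g, h, i, j}); every edge is covered by a bag; and for each vertex v the set of bags containing v is connected in the bag tree. The decomposition is therefore valid. The largest bag has 5 vertices, so the width is 4.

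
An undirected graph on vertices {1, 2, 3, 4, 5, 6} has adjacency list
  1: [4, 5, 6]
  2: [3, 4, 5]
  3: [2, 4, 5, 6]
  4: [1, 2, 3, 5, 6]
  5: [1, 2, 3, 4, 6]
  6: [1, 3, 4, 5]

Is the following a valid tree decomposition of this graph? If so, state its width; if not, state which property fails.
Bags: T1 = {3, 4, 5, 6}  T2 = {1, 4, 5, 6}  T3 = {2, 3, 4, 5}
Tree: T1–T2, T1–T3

Vertex coverage: the bags together contain {1, 2, 3, 4, 5, 6}, the full vertex set. Edge coverage: each edge of G has both endpoints in at least one bag. Running intersection: for every vertex, the bags containing it form a connected subtree. All three properties hold, so this is a valid tree decomposition of width max|bag| − 1 = 3, and hence tw(G) ≤ 3.

Yes; width 3.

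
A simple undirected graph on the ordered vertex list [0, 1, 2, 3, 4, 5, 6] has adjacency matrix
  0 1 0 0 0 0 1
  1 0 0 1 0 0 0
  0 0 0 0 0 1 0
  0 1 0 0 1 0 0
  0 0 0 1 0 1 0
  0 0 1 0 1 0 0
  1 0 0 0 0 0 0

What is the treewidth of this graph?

A width-1 tree decomposition is:
Bags: B1 = {2, 5}  B2 = {4, 5}  B3 = {3, 4}  B4 = {1, 3}  B5 = {0, 1}  B6 = {0, 6}
Tree: B1–B2, B2–B3, B3–B4, B4–B5, B5–B6
Every bag has size at most 2, so the width is 2 − 1 = 1 and tw(G) ≤ 1. Any graph with an edge has treewidth ≥ 1, and G has the edge 2–5. The upper and lower bounds meet at 1, so that is the treewidth.

1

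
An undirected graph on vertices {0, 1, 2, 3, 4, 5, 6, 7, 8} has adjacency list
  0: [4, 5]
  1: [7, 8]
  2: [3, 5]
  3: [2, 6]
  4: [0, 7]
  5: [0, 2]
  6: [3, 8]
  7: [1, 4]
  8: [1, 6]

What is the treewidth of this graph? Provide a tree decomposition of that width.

Each bag holds 3 vertices, so the decomposition has width 2, which upper-bounds the treewidth. Since 1–8–6–3–2–5–0–4–7–1 is a cycle in G, G is not acyclic. Forests are exactly the graphs of treewidth ≤ 1, so tw(G) ≥ 2. Combining the bounds, tw(G) = 2.

Treewidth 2.
One optimal decomposition is:
Bags: B1 = {1, 6, 8}  B2 = {1, 3, 6}  B3 = {1, 2, 3}  B4 = {1, 2, 5}  B5 = {0, 1, 5}  B6 = {0, 1, 4}  B7 = {1, 4, 7}
Tree: B1–B2, B2–B3, B3–B4, B4–B5, B5–B6, B6–B7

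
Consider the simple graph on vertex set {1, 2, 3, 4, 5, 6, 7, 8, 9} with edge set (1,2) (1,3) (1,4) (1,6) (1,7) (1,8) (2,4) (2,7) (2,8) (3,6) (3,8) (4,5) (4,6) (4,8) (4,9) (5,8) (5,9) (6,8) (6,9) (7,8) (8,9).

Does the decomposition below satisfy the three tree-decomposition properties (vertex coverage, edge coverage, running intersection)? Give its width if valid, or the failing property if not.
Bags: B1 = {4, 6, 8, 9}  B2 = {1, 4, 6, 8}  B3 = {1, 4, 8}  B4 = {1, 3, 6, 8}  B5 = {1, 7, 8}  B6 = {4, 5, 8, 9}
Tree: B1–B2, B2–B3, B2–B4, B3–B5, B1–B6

A tree decomposition must satisfy three properties: every vertex lies in some bag; for every edge, both endpoints lie together in some bag; and for every vertex, the bags containing it form a connected subtree. Here vertex 2 appears in no bag, so the decomposition is invalid.

No — vertex 2 appears in no bag.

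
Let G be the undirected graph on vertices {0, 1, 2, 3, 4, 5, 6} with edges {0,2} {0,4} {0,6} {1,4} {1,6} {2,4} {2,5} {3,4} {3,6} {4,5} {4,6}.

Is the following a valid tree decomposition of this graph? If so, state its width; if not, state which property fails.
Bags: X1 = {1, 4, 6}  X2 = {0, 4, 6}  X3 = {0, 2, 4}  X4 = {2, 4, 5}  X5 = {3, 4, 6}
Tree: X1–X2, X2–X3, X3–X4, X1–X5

Checking the three conditions: (i) the bags cover all of {0, 1, 2, 3, 4, 5, 6}; (ii) for each edge, some bag contains both endpoints; (iii) the bags containing any fixed vertex form a subtree. All hold, so the decomposition is valid with width 3 − 1 = 2.

Yes; width 2.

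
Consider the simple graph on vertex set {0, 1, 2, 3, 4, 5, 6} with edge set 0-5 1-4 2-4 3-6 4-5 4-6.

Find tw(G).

1

A width-1 tree decomposition is:
Bags: B1 = {0, 5}  B2 = {4, 5}  B3 = {4, 6}  B4 = {1, 4}  B5 = {2, 4}  B6 = {3, 6}
Tree: B1–B2, B2–B3, B2–B4, B4–B5, B3–B6
Each bag holds 2 vertices, so the decomposition has width 1, which upper-bounds the treewidth. G has an edge, so its treewidth is at least 1. Combining the bounds, tw(G) = 1.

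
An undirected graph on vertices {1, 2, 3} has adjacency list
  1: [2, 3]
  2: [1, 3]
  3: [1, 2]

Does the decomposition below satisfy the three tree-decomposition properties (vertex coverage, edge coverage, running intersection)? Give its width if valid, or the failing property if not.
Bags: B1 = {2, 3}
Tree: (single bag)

No — vertex 1 appears in no bag.

A tree decomposition must satisfy three properties: every vertex lies in some bag; for every edge, both endpoints lie together in some bag; and for every vertex, the bags containing it form a connected subtree. Here vertex 1 appears in no bag, so the decomposition is invalid.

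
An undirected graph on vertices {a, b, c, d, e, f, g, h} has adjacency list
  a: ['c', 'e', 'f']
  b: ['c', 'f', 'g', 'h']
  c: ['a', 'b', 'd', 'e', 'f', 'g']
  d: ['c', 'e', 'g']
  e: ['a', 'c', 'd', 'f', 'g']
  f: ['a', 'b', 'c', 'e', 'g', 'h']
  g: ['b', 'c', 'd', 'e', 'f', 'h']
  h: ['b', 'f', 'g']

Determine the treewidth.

A width-3 tree decomposition is:
Bags: B1 = {c, e, f, g}  B2 = {b, c, f, g}  B3 = {b, f, g, h}  B4 = {c, d, e, g}  B5 = {a, c, e, f}
Tree: B1–B2, B2–B3, B1–B4, B1–B5
The largest bag has 4 vertices, giving width 3; this decomposition certifies tw(G) ≤ 3. On the other hand G contains the 4-clique {c, d, e, g}. A clique must lie in a single bag of any decomposition, so no decomposition can have width below 3. Therefore the treewidth is 3.

3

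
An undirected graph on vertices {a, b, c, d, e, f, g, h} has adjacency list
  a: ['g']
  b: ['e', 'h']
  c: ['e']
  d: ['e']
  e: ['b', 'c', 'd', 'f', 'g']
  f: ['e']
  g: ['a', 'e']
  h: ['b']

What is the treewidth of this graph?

A width-1 tree decomposition is:
Bags: B1 = {b, e}  B2 = {c, e}  B3 = {d, e}  B4 = {e, g}  B5 = {a, g}  B6 = {e, f}  B7 = {b, h}
Tree: B1–B2, B2–B3, B1–B4, B4–B5, B1–B6, B1–B7
Each bag holds 2 vertices, so the decomposition has width 1, which upper-bounds the treewidth. Any graph with an edge has treewidth ≥ 1, and G has the edge e–b. The upper and lower bounds meet at 1, so that is the treewidth.

1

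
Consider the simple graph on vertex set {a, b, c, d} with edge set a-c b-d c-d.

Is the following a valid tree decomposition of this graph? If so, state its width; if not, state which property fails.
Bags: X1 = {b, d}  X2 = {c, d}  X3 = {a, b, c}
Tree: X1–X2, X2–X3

A tree decomposition must satisfy three properties: every vertex lies in some bag; for every edge, both endpoints lie together in some bag; and for every vertex, the bags containing it form a connected subtree. Here bags containing vertex b are not connected in the tree, so the decomposition is invalid.

No — bags containing vertex b are not connected in the tree.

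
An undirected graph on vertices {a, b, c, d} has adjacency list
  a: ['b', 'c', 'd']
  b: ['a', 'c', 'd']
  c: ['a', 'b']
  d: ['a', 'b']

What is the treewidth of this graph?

A width-2 tree decomposition is:
Bags: B1 = {a, b, d}  B2 = {a, b, c}
Tree: B1–B2
Each bag holds 3 vertices, so the decomposition has width 2, which upper-bounds the treewidth. Conversely, {a, b, d} is a clique of size 3, and the vertices of any clique must share a bag in every tree decomposition; so some bag has ≥ 3 vertices and tw(G) ≥ 2. Combining the bounds, tw(G) = 2.

2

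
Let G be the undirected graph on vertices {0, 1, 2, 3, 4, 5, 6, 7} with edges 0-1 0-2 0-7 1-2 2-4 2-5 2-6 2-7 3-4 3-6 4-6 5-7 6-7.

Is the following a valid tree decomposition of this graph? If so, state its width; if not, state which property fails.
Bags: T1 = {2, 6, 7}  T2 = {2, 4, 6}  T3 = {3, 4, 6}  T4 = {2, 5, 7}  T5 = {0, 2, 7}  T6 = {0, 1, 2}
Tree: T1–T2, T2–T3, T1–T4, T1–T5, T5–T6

Yes; width 2.

Checking the three conditions: (i) the bags cover all of {0, 1, 2, 3, 4, 5, 6, 7}; (ii) for each edge, some bag contains both endpoints; (iii) the bags containing any fixed vertex form a subtree. All hold, so the decomposition is valid with width 3 − 1 = 2.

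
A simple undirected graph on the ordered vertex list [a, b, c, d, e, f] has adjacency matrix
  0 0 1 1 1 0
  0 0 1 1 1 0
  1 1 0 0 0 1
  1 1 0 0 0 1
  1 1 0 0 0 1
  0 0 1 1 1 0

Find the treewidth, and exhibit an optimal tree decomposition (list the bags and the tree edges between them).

The largest bag has 4 vertices, giving width 3; this decomposition certifies tw(G) ≤ 3. For the lower bound: the 4 vertex sets {e,f}, {b,d}, {a}, {c} are disjoint, each induces a connected subgraph, and every pair is joined by at least one edge of G. Contracting each set to a single vertex therefore yields K_{4} as a minor, and since treewidth is minor-monotone, tw(G) ≥ tw(K_{4}) = 3. The upper and lower bounds meet at 3, so that is the treewidth.

Treewidth 3.
Bags: B1 = {a, b, e, f}  B2 = {a, b, d, f}  B3 = {a, b, c, f}
Tree: B1–B2, B2–B3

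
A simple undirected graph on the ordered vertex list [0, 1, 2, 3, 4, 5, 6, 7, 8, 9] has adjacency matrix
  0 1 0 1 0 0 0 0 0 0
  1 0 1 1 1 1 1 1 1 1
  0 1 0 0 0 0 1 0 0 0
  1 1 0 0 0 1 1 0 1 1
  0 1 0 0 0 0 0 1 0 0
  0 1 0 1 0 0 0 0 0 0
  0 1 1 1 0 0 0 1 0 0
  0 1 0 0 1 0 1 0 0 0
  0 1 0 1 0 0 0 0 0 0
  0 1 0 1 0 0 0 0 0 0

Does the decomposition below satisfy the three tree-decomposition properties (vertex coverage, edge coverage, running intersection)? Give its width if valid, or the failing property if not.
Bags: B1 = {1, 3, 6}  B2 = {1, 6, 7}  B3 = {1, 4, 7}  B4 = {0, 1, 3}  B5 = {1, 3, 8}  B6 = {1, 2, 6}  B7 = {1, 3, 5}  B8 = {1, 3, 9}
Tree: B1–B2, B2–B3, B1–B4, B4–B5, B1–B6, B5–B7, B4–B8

Yes; width 2.

Checking the three conditions: (i) the bags cover all of {0, 1, 2, 3, 4, 5, 6, 7, 8, 9}; (ii) for each edge, some bag contains both endpoints; (iii) the bags containing any fixed vertex form a subtree. All hold, so the decomposition is valid with width 3 − 1 = 2.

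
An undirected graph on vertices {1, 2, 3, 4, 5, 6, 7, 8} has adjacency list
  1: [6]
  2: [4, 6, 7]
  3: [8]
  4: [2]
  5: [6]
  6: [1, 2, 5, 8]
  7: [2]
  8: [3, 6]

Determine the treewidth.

1

A width-1 tree decomposition is:
Bags: B1 = {1, 6}  B2 = {5, 6}  B3 = {2, 6}  B4 = {6, 8}  B5 = {2, 4}  B6 = {3, 8}  B7 = {2, 7}
Tree: B1–B2, B2–B3, B2–B4, B3–B5, B4–B6, B5–B7
Every bag has size at most 2, so the width is 2 − 1 = 1 and tw(G) ≤ 1. G has an edge, so its treewidth is at least 1. Hence tw(G) = 1 exactly.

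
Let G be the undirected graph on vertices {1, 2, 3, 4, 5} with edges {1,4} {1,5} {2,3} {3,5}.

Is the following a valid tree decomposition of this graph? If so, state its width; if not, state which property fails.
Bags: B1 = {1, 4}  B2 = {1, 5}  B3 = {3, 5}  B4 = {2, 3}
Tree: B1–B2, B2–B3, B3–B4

Yes; width 1.

Every vertex of G appears in some bag (union = {1, 2, 3, 4, 5}); every edge is covered by a bag; and for each vertex v the set of bags containing v is connected in the bag tree. The decomposition is therefore valid. The largest bag has 2 vertices, so the width is 1.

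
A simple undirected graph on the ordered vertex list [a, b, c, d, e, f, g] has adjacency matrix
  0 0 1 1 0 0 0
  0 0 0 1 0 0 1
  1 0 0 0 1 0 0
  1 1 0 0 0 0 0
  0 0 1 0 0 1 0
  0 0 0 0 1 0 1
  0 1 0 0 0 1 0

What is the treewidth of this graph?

A width-2 tree decomposition is:
Bags: B1 = {a, c, e}  B2 = {a, d, e}  B3 = {b, d, e}  B4 = {b, e, g}  B5 = {e, f, g}
Tree: B1–B2, B2–B3, B3–B4, B4–B5
Each bag holds 3 vertices, so the decomposition has width 2, which upper-bounds the treewidth. The edges e–c–a–d–b–g–f–e form a cycle, so G is not a tree and its treewidth is at least 2. Therefore the treewidth is 2.

2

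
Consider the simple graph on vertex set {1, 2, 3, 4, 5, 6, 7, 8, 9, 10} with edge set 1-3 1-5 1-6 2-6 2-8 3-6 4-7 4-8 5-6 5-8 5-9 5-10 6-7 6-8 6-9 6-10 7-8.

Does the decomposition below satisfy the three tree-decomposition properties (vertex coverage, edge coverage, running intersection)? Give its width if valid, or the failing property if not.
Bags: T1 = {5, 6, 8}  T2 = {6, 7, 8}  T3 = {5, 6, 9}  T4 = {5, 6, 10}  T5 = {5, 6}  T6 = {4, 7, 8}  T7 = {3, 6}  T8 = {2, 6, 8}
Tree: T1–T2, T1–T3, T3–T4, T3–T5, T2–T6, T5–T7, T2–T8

A tree decomposition must satisfy three properties: every vertex lies in some bag; for every edge, both endpoints lie together in some bag; and for every vertex, the bags containing it form a connected subtree. Here vertex 1 appears in no bag, so the decomposition is invalid.

No — vertex 1 appears in no bag.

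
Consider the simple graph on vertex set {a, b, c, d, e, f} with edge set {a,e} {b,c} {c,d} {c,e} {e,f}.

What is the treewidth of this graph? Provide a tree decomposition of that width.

Treewidth 1.
One such decomposition:
Bags: B1 = {a, e}  B2 = {c, e}  B3 = {b, c}  B4 = {e, f}  B5 = {c, d}
Tree: B1–B2, B2–B3, B2–B4, B3–B5

Each bag holds 2 vertices, so the decomposition has width 1, which upper-bounds the treewidth. G has an edge, so its treewidth is at least 1. Hence tw(G) = 1 exactly.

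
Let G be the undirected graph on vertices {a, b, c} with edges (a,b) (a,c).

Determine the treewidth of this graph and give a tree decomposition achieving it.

Treewidth 1.
One optimal decomposition is:
Bags: B1 = {a, c}  B2 = {a, b}
Tree: B1–B2

The largest bag has 2 vertices, giving width 1; this decomposition certifies tw(G) ≤ 1. Any graph with an edge has treewidth ≥ 1, and G has the edge c–a. The upper and lower bounds meet at 1, so that is the treewidth.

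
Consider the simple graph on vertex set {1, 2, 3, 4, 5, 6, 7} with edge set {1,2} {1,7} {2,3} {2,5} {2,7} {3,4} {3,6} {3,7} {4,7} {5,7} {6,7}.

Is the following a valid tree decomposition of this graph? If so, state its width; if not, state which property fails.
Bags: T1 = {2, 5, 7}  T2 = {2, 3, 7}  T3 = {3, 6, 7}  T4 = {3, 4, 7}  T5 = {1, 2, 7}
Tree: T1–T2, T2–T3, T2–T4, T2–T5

Yes; width 2.

Every vertex of G appears in some bag (union = {1, 2, 3, 4, 5, 6, 7}); every edge is covered by a bag; and for each vertex v the set of bags containing v is connected in the bag tree. The decomposition is therefore valid. The largest bag has 3 vertices, so the width is 2.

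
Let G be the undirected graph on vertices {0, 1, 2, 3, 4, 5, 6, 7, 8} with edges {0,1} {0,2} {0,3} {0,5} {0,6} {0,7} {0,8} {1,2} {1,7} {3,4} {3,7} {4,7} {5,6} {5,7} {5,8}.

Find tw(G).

A width-2 tree decomposition is:
Bags: B1 = {0, 5, 7}  B2 = {0, 5, 6}  B3 = {0, 5, 8}  B4 = {0, 1, 7}  B5 = {0, 3, 7}  B6 = {3, 4, 7}  B7 = {0, 1, 2}
Tree: B1–B2, B2–B3, B1–B4, B1–B5, B5–B6, B4–B7
The largest bag has 3 vertices, giving width 2; this decomposition certifies tw(G) ≤ 2. For the lower bound, the 3 vertices {0, 1, 2} are pairwise adjacent, and any tree decomposition puts a clique entirely inside one bag — forcing width ≥ 2. Hence tw(G) = 2 exactly.

2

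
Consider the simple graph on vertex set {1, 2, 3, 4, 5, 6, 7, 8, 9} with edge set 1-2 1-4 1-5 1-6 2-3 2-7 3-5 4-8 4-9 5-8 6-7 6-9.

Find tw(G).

A width-3 tree decomposition is:
Bags: B1 = {2, 6, 7, 9}  B2 = {1, 2, 6, 9}  B3 = {1, 2, 4, 9}  B4 = {1, 2, 3, 4}  B5 = {1, 3, 4, 5}  B6 = {3, 4, 5, 8}
Tree: B1–B2, B2–B3, B3–B4, B4–B5, B5–B6
Every bag has size at most 4, so the width is 4 − 1 = 3 and tw(G) ≤ 3. For the lower bound: the 4 vertex sets {6,7,9}, {2}, {1}, {3,4,5,8} are disjoint, each induces a connected subgraph, and every pair is joined by at least one edge of G. Contracting each set to a single vertex therefore yields K_{4} as a minor, and since treewidth is minor-monotone, tw(G) ≥ tw(K_{4}) = 3. The upper and lower bounds meet at 3, so that is the treewidth.

3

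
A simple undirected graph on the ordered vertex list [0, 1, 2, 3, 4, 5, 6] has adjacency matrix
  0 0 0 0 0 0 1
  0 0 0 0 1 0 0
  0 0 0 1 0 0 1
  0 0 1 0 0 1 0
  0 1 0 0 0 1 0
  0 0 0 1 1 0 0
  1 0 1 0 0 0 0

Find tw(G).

1

A width-1 tree decomposition is:
Bags: B1 = {0, 6}  B2 = {2, 6}  B3 = {2, 3}  B4 = {3, 5}  B5 = {4, 5}  B6 = {1, 4}
Tree: B1–B2, B2–B3, B3–B4, B4–B5, B5–B6
Each bag holds 2 vertices, so the decomposition has width 1, which upper-bounds the treewidth. Since G has at least one edge (e.g. 0–6), it is not an edgeless graph, so tw(G) ≥ 1. The upper and lower bounds meet at 1, so that is the treewidth.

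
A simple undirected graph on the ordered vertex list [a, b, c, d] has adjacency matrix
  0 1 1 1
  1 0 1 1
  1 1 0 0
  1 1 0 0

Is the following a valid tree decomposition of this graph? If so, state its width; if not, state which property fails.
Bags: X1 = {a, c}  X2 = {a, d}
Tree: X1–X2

A tree decomposition must satisfy three properties: every vertex lies in some bag; for every edge, both endpoints lie together in some bag; and for every vertex, the bags containing it form a connected subtree. Here vertex b appears in no bag, so the decomposition is invalid.

No — vertex b appears in no bag.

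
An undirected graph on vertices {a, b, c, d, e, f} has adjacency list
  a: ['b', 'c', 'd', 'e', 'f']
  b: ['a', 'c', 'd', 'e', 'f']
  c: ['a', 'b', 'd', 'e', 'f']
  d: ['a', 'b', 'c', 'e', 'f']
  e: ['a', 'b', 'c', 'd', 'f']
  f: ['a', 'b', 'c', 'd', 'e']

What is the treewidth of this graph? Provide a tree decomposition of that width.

Treewidth 5.
One such decomposition:
Bags: B1 = {a, b, c, d, e, f}
Tree: (single bag)

A single bag containing all 6 vertices is trivially a valid decomposition of width 5. Conversely, {a, b, c, d, e, f} is a clique of size 6, and the vertices of any clique must share a bag in every tree decomposition; so some bag has ≥ 6 vertices and tw(G) ≥ 5. Hence tw(G) = 5 exactly.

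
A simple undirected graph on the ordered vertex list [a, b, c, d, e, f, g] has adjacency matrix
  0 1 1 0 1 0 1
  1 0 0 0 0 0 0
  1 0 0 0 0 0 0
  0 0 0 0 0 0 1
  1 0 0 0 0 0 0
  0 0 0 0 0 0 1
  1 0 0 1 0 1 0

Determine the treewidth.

A width-1 tree decomposition is:
Bags: B1 = {a, b}  B2 = {a, c}  B3 = {a, e}  B4 = {a, g}  B5 = {f, g}  B6 = {d, g}
Tree: B1–B2, B2–B3, B3–B4, B4–B5, B5–B6
Every bag has size at most 2, so the width is 2 − 1 = 1 and tw(G) ≤ 1. G has an edge, so its treewidth is at least 1. The upper and lower bounds meet at 1, so that is the treewidth.

1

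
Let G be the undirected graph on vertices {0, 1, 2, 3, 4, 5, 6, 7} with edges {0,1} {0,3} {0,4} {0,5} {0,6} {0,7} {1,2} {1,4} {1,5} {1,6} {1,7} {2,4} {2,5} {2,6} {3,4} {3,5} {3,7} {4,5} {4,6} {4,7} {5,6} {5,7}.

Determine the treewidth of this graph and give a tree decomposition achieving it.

The largest bag has 5 vertices, giving width 4; this decomposition certifies tw(G) ≤ 4. On the other hand G contains the 5-clique {0, 1, 4, 5, 6}. A clique must lie in a single bag of any decomposition, so no decomposition can have width below 4. The upper and lower bounds meet at 4, so that is the treewidth.

Treewidth 4.
One such decomposition:
Bags: B1 = {0, 1, 4, 5, 6}  B2 = {1, 2, 4, 5, 6}  B3 = {0, 1, 4, 5, 7}  B4 = {0, 3, 4, 5, 7}
Tree: B1–B2, B1–B3, B3–B4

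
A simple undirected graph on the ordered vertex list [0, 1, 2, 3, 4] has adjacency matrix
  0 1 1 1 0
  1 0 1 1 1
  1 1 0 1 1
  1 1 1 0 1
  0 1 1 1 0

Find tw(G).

3

A width-3 tree decomposition is:
Bags: B1 = {1, 2, 3, 4}  B2 = {0, 1, 2, 3}
Tree: B1–B2
Every bag has size at most 4, so the width is 4 − 1 = 3 and tw(G) ≤ 3. On the other hand G contains the 4-clique {0, 1, 2, 3}. A clique must lie in a single bag of any decomposition, so no decomposition can have width below 3. Therefore the treewidth is 3.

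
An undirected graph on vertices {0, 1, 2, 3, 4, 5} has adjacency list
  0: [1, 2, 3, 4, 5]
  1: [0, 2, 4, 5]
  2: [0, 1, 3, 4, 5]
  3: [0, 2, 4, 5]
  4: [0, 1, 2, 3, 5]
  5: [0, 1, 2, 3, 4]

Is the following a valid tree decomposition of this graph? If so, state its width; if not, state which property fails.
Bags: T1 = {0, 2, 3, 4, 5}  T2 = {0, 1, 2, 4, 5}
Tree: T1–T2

Yes; width 4.

Vertex coverage: the bags together contain {0, 1, 2, 3, 4, 5}, the full vertex set. Edge coverage: each edge of G has both endpoints in at least one bag. Running intersection: for every vertex, the bags containing it form a connected subtree. All three properties hold, so this is a valid tree decomposition of width max|bag| − 1 = 4, and hence tw(G) ≤ 4.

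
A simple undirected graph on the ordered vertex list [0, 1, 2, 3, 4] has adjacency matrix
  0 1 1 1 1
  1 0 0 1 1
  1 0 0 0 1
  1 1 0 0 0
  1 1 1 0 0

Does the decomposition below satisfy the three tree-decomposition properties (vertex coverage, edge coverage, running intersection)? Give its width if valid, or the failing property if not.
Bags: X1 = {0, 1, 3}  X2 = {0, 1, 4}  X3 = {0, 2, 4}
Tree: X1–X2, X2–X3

Every vertex of G appears in some bag (union = {0, 1, 2, 3, 4}); every edge is covered by a bag; and for each vertex v the set of bags containing v is connected in the bag tree. The decomposition is therefore valid. The largest bag has 3 vertices, so the width is 2.

Yes; width 2.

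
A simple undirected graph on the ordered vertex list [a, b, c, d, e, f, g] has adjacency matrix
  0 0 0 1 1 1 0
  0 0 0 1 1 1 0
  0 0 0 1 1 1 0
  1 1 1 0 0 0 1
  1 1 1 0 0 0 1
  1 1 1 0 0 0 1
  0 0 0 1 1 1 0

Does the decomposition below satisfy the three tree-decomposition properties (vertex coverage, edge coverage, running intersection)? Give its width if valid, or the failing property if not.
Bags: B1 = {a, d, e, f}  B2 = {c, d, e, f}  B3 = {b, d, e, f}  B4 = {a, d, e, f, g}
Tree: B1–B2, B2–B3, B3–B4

No — bags containing vertex a are not connected in the tree.

A tree decomposition must satisfy three properties: every vertex lies in some bag; for every edge, both endpoints lie together in some bag; and for every vertex, the bags containing it form a connected subtree. Here bags containing vertex a are not connected in the tree, so the decomposition is invalid.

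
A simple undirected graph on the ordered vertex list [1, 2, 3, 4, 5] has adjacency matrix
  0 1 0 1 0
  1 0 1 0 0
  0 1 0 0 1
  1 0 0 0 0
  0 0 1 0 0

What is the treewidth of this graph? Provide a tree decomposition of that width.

Treewidth 1.
Bags: B1 = {1, 4}  B2 = {1, 2}  B3 = {2, 3}  B4 = {3, 5}
Tree: B1–B2, B2–B3, B3–B4

Every bag has size at most 2, so the width is 2 − 1 = 1 and tw(G) ≤ 1. Any graph with an edge has treewidth ≥ 1, and G has the edge 4–1. Hence tw(G) = 1 exactly.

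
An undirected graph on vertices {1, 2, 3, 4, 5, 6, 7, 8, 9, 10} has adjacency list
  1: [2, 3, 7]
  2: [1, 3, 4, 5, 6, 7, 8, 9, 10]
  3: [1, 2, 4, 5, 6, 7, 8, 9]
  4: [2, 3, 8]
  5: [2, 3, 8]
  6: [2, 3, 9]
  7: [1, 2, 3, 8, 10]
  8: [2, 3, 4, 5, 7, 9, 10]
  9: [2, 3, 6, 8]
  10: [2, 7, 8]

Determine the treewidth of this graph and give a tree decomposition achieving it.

Each bag holds 4 vertices, so the decomposition has width 3, which upper-bounds the treewidth. For the lower bound, the 4 vertices {2, 7, 8, 10} are pairwise adjacent, and any tree decomposition puts a clique entirely inside one bag — forcing width ≥ 3. Hence tw(G) = 3 exactly.

Treewidth 3.
One optimal decomposition is:
Bags: B1 = {2, 3, 7, 8}  B2 = {2, 3, 5, 8}  B3 = {2, 3, 8, 9}  B4 = {1, 2, 3, 7}  B5 = {2, 7, 8, 10}  B6 = {2, 3, 4, 8}  B7 = {2, 3, 6, 9}
Tree: B1–B2, B2–B3, B1–B4, B1–B5, B3–B6, B3–B7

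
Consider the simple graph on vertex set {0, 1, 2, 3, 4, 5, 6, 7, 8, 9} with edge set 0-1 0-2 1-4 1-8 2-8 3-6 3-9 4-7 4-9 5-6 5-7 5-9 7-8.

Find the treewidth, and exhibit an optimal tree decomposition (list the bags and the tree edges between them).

Each bag holds 3 vertices, so the decomposition has width 2, which upper-bounds the treewidth. The edges 2–0–1–8–2 form a cycle, so G is not a tree and its treewidth is at least 2. Therefore the treewidth is 2.

Treewidth 2.
Bags: B1 = {0, 2, 8}  B2 = {0, 1, 8}  B3 = {1, 7, 8}  B4 = {1, 4, 7}  B5 = {4, 5, 7}  B6 = {4, 5, 9}  B7 = {5, 6, 9}  B8 = {3, 6, 9}
Tree: B1–B2, B2–B3, B3–B4, B4–B5, B5–B6, B6–B7, B7–B8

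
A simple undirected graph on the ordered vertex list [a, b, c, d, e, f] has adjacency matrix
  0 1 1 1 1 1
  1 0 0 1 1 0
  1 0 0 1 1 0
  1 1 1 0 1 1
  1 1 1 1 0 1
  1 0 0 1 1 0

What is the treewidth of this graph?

A width-3 tree decomposition is:
Bags: B1 = {a, c, d, e}  B2 = {a, d, e, f}  B3 = {a, b, d, e}
Tree: B1–B2, B2–B3
The largest bag has 4 vertices, giving width 3; this decomposition certifies tw(G) ≤ 3. Conversely, {a, c, d, e} is a clique of size 4, and the vertices of any clique must share a bag in every tree decomposition; so some bag has ≥ 4 vertices and tw(G) ≥ 3. Therefore the treewidth is 3.

3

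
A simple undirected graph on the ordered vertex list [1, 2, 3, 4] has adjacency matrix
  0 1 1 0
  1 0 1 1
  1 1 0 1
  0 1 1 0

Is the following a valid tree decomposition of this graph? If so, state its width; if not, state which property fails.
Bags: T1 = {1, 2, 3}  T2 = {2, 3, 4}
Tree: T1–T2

Vertex coverage: the bags together contain {1, 2, 3, 4}, the full vertex set. Edge coverage: each edge of G has both endpoints in at least one bag. Running intersection: for every vertex, the bags containing it form a connected subtree. All three properties hold, so this is a valid tree decomposition of width max|bag| − 1 = 2, and hence tw(G) ≤ 2.

Yes; width 2.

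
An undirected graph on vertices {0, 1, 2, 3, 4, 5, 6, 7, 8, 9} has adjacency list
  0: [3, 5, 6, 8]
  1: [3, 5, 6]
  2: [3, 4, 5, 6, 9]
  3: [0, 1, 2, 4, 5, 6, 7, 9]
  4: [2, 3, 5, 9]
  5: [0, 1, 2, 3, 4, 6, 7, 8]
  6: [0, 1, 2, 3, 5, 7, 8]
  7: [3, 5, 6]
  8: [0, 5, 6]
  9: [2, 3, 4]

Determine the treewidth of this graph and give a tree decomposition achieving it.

The largest bag has 4 vertices, giving width 3; this decomposition certifies tw(G) ≤ 3. On the other hand G contains the 4-clique {0, 5, 6, 8}. A clique must lie in a single bag of any decomposition, so no decomposition can have width below 3. Hence tw(G) = 3 exactly.

Treewidth 3.
One optimal decomposition is:
Bags: B1 = {2, 3, 5, 6}  B2 = {1, 3, 5, 6}  B3 = {2, 3, 4, 5}  B4 = {2, 3, 4, 9}  B5 = {0, 3, 5, 6}  B6 = {0, 5, 6, 8}  B7 = {3, 5, 6, 7}
Tree: B1–B2, B1–B3, B3–B4, B1–B5, B5–B6, B1–B7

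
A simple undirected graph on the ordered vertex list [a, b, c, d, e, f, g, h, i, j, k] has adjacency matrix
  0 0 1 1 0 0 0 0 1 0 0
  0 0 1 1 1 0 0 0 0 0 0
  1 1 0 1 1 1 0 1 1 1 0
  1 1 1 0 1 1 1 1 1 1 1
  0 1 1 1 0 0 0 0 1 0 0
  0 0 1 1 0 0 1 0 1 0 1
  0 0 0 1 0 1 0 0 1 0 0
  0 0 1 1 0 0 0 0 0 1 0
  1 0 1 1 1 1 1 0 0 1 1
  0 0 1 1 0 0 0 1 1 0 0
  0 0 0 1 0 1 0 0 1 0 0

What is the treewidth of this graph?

3

A width-3 tree decomposition is:
Bags: B1 = {a, c, d, i}  B2 = {c, d, e, i}  B3 = {c, d, i, j}  B4 = {c, d, h, j}  B5 = {c, d, f, i}  B6 = {d, f, g, i}  B7 = {b, c, d, e}  B8 = {d, f, i, k}
Tree: B1–B2, B2–B3, B3–B4, B3–B5, B5–B6, B2–B7, B6–B8
Every bag has size at most 4, so the width is 4 − 1 = 3 and tw(G) ≤ 3. For the lower bound, the 4 vertices {c, d, h, j} are pairwise adjacent, and any tree decomposition puts a clique entirely inside one bag — forcing width ≥ 3. Therefore the treewidth is 3.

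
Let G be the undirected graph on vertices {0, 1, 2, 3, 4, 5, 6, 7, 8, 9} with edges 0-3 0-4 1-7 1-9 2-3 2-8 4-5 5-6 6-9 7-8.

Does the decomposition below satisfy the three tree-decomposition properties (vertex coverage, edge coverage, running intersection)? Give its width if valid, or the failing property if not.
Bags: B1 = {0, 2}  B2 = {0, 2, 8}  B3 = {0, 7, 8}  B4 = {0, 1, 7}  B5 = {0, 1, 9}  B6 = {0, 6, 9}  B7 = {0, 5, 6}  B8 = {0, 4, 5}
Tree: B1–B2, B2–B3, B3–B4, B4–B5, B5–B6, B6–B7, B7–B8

A tree decomposition must satisfy three properties: every vertex lies in some bag; for every edge, both endpoints lie together in some bag; and for every vertex, the bags containing it form a connected subtree. Here vertex 3 appears in no bag, so the decomposition is invalid.

No — vertex 3 appears in no bag.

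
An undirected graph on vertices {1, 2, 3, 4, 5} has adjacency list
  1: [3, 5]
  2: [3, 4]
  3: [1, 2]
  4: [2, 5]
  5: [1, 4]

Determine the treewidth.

2

A width-2 tree decomposition is:
Bags: B1 = {2, 4, 5}  B2 = {1, 2, 5}  B3 = {1, 2, 3}
Tree: B1–B2, B2–B3
The largest bag has 3 vertices, giving width 2; this decomposition certifies tw(G) ≤ 2. Since 2–4–5–1–3–2 is a cycle in G, G is not acyclic. Forests are exactly the graphs of treewidth ≤ 1, so tw(G) ≥ 2. Hence tw(G) = 2 exactly.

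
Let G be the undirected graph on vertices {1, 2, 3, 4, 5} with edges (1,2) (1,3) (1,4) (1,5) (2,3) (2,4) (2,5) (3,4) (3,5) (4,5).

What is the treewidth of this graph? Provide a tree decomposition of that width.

Treewidth 4.
One such decomposition:
Bags: B1 = {1, 2, 3, 4, 5}
Tree: (single bag)

A single bag containing all 5 vertices is trivially a valid decomposition of width 4. For the lower bound, the 5 vertices {1, 2, 3, 4, 5} are pairwise adjacent, and any tree decomposition puts a clique entirely inside one bag — forcing width ≥ 4. The upper and lower bounds meet at 4, so that is the treewidth.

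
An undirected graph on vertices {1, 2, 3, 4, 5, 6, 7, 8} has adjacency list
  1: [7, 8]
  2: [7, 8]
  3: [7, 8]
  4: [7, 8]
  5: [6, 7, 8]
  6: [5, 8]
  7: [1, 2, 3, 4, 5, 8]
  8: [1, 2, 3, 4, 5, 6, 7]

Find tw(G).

2

A width-2 tree decomposition is:
Bags: B1 = {3, 7, 8}  B2 = {4, 7, 8}  B3 = {1, 7, 8}  B4 = {2, 7, 8}  B5 = {5, 7, 8}  B6 = {5, 6, 8}
Tree: B1–B2, B1–B3, B3–B4, B3–B5, B5–B6
Each bag holds 3 vertices, so the decomposition has width 2, which upper-bounds the treewidth. On the other hand G contains the 3-clique {5, 6, 8}. A clique must lie in a single bag of any decomposition, so no decomposition can have width below 2. Combining the bounds, tw(G) = 2.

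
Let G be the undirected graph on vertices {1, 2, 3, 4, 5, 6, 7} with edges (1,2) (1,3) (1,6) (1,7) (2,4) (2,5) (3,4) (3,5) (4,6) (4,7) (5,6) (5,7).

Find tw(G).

3

A width-3 tree decomposition is:
Bags: B1 = {1, 3, 4, 5}  B2 = {1, 4, 5, 6}  B3 = {1, 2, 4, 5}  B4 = {1, 4, 5, 7}
Tree: B1–B2, B2–B3, B3–B4
Each bag holds 4 vertices, so the decomposition has width 3, which upper-bounds the treewidth. For the lower bound: the 4 vertex sets {3,5}, {1,6}, {4}, {2} are disjoint, each induces a connected subgraph, and every pair is joined by at least one edge of G. Contracting each set to a single vertex therefore yields K_{4} as a minor, and since treewidth is minor-monotone, tw(G) ≥ tw(K_{4}) = 3. Combining the bounds, tw(G) = 3.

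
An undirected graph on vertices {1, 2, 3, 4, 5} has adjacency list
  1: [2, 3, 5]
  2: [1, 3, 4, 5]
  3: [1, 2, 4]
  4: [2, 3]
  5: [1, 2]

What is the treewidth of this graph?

A width-2 tree decomposition is:
Bags: B1 = {1, 2, 5}  B2 = {1, 2, 3}  B3 = {2, 3, 4}
Tree: B1–B2, B2–B3
The largest bag has 3 vertices, giving width 2; this decomposition certifies tw(G) ≤ 2. On the other hand G contains the 3-clique {1, 2, 3}. A clique must lie in a single bag of any decomposition, so no decomposition can have width below 2. Hence tw(G) = 2 exactly.

2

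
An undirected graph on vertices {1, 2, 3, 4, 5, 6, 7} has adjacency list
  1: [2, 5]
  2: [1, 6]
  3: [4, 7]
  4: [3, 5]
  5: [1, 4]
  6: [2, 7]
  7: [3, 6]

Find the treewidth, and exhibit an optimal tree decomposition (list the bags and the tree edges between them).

The largest bag has 3 vertices, giving width 2; this decomposition certifies tw(G) ≤ 2. Since 4–5–1–2–6–7–3–4 is a cycle in G, G is not acyclic. Forests are exactly the graphs of treewidth ≤ 1, so tw(G) ≥ 2. Combining the bounds, tw(G) = 2.

Treewidth 2.
One such decomposition:
Bags: B1 = {1, 4, 5}  B2 = {1, 2, 4}  B3 = {2, 4, 6}  B4 = {4, 6, 7}  B5 = {3, 4, 7}
Tree: B1–B2, B2–B3, B3–B4, B4–B5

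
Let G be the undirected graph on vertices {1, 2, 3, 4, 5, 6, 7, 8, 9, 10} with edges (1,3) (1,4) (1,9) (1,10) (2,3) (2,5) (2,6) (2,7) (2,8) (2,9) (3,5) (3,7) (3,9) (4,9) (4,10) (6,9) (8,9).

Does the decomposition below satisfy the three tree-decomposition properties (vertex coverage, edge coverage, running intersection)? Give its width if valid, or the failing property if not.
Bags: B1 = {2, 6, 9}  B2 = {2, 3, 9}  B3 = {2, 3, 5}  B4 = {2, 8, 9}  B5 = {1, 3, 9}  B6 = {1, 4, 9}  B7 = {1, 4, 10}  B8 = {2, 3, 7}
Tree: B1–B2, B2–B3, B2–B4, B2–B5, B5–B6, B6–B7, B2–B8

Every vertex of G appears in some bag (union = {1, 2, 3, 4, 5, 6, 7, 8, 9, 10}); every edge is covered by a bag; and for each vertex v the set of bags containing v is connected in the bag tree. The decomposition is therefore valid. The largest bag has 3 vertices, so the width is 2.

Yes; width 2.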